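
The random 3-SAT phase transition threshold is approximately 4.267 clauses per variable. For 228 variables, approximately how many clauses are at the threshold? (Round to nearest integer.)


The 3-SAT phase transition occurs at approximately 4.267 clauses per variable.
m = 4.267 * 228 = 972.876.
Rounded to nearest integer: 973.

973


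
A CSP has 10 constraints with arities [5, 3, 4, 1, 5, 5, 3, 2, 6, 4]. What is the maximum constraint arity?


The arities are: 5, 3, 4, 1, 5, 5, 3, 2, 6, 4.
Scan for the maximum value.
Maximum arity = 6.

6


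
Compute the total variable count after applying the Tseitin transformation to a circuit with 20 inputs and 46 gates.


The Tseitin transformation introduces one auxiliary variable per gate.
Total variables = inputs + gates = 20 + 46 = 66.

66


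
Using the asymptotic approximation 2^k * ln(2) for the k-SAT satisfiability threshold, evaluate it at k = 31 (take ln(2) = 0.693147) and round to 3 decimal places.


Using the asymptotic formula: threshold ~ 2^k * ln(2).
2^31 = 2147483648.
2147483648 * 0.693147 = 1488521848.16.

1488521848.16


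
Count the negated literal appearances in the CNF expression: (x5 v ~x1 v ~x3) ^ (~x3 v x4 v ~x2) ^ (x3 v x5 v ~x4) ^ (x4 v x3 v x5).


Scan each clause for negated literals.
Clause 1: 2 negative; Clause 2: 2 negative; Clause 3: 1 negative; Clause 4: 0 negative.
Total negative literal occurrences = 5.

5


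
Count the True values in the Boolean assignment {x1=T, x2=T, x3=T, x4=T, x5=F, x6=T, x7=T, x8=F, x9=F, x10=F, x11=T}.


The weight is the number of variables assigned True.
True variables: x1, x2, x3, x4, x6, x7, x11.
Weight = 7.

7


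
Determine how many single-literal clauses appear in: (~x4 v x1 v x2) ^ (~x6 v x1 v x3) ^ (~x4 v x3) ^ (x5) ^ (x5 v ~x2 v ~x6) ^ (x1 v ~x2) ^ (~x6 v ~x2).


A unit clause contains exactly one literal.
Unit clauses found: (x5).
Count = 1.

1


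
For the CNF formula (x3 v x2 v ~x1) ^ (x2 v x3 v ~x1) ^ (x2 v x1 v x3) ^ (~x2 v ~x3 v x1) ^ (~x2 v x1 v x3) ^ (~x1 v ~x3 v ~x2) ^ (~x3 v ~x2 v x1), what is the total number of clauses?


Each group enclosed in parentheses joined by ^ is one clause.
Counting the conjuncts: 7 clauses.

7


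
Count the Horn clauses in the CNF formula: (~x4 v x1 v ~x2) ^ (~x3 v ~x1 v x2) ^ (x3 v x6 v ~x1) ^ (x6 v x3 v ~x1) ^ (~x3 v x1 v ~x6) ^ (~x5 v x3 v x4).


A Horn clause has at most one positive literal.
Clause 1: 1 positive lit(s) -> Horn
Clause 2: 1 positive lit(s) -> Horn
Clause 3: 2 positive lit(s) -> not Horn
Clause 4: 2 positive lit(s) -> not Horn
Clause 5: 1 positive lit(s) -> Horn
Clause 6: 2 positive lit(s) -> not Horn
Total Horn clauses = 3.

3


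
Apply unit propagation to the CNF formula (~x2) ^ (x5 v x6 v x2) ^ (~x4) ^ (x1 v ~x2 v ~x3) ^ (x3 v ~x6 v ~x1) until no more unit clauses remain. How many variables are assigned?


Unit propagation repeatedly assigns the literal in any unit clause, then simplifies.
Assignments in order: x2 = F, x4 = F.
No further unit clauses remain.
Total variables assigned = 2.

2


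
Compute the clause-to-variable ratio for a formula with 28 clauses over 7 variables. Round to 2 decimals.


Clause-to-variable ratio = clauses / variables.
28 / 7 = 4.0.

4.0


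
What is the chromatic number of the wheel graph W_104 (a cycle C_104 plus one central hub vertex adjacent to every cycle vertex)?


W_104 consists of the cycle C_104 together with a hub vertex adjacent to every cycle vertex.
The cycle C_104 needs 2 colors (even cycle -> 2).
The hub is adjacent to every cycle vertex, so it must receive a new color distinct from all of them.
Chromatic number = 2 + 1 = 3.

3


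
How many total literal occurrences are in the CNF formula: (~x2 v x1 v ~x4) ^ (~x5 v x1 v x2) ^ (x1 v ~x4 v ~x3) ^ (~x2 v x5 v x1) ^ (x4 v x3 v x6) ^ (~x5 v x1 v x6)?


Clause lengths: 3, 3, 3, 3, 3, 3.
Sum = 3 + 3 + 3 + 3 + 3 + 3 = 18.

18


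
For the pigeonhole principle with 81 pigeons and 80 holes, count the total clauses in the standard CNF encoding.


The PHP encoding has two parts:
1) At-least-one-hole clauses: 81 (one per pigeon, each with 80 literals).
2) At-most-one-pigeon-per-hole clauses: 80 holes * C(81,2) = 80 * 3240 = 259200.
Total clauses = 81 + 259200 = 259281.

259281


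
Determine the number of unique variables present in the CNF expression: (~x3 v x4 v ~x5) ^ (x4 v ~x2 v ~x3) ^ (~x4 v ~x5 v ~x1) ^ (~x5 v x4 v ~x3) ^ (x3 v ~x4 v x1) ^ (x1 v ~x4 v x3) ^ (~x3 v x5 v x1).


Identify each distinct variable in the formula.
Variables found: x1, x2, x3, x4, x5.
Total distinct variables = 5.

5


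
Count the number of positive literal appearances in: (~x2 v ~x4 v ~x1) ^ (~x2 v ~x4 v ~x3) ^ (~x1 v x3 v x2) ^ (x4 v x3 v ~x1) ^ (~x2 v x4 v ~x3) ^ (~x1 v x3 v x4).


Scan each clause for unnegated literals.
Clause 1: 0 positive; Clause 2: 0 positive; Clause 3: 2 positive; Clause 4: 2 positive; Clause 5: 1 positive; Clause 6: 2 positive.
Total positive literal occurrences = 7.

7


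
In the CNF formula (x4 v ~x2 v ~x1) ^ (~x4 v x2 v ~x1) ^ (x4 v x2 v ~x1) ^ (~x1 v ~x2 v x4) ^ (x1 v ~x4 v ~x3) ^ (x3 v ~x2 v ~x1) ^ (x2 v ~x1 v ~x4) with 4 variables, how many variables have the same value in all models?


Find all satisfying assignments: 7 model(s).
Check which variables have the same value in every model.
No variable is fixed across all models.
Backbone size = 0.

0


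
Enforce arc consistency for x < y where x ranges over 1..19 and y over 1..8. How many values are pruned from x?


For the constraint x < y, x needs a supporting value in y's domain.
x can be at most 7 (one less than y's maximum).
Valid x values from domain: 7 out of 19.
Pruned = 19 - 7 = 12.

12


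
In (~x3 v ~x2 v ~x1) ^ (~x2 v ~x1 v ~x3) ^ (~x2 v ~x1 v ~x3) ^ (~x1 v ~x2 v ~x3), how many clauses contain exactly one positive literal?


A definite clause has exactly one positive literal.
Clause 1: 0 positive -> not definite
Clause 2: 0 positive -> not definite
Clause 3: 0 positive -> not definite
Clause 4: 0 positive -> not definite
Definite clause count = 0.

0


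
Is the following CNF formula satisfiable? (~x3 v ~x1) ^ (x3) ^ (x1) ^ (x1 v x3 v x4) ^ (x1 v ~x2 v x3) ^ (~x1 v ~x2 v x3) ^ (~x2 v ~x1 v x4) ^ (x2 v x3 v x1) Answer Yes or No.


Check all 16 possible truth assignments.
Number of satisfying assignments found: 0.
The formula is unsatisfiable.

No


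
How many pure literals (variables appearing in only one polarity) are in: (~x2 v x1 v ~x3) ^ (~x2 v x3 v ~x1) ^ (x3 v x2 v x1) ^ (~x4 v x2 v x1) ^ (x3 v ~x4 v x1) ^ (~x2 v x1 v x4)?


A pure literal appears in only one polarity across all clauses.
No pure literals found.
Count = 0.

0


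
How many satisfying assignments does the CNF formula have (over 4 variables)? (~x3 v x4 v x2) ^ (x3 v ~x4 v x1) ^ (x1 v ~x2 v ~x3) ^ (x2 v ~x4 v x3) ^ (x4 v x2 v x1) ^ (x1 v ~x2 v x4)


Enumerate all 16 truth assignments over 4 variables.
Test each against every clause.
Satisfying assignments found: 7.

7


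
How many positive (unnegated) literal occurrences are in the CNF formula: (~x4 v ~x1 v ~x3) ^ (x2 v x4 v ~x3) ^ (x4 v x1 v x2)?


Scan each clause for unnegated literals.
Clause 1: 0 positive; Clause 2: 2 positive; Clause 3: 3 positive.
Total positive literal occurrences = 5.

5


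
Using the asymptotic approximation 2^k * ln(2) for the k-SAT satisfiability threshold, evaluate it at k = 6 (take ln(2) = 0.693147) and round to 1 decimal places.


Using the asymptotic formula: threshold ~ 2^k * ln(2).
2^6 = 64.
64 * 0.693147 = 44.4.

44.4


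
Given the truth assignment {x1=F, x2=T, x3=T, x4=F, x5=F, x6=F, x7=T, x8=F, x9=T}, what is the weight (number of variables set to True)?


The weight is the number of variables assigned True.
True variables: x2, x3, x7, x9.
Weight = 4.

4


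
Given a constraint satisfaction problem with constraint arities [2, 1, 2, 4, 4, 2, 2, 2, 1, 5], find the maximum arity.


The arities are: 2, 1, 2, 4, 4, 2, 2, 2, 1, 5.
Scan for the maximum value.
Maximum arity = 5.

5


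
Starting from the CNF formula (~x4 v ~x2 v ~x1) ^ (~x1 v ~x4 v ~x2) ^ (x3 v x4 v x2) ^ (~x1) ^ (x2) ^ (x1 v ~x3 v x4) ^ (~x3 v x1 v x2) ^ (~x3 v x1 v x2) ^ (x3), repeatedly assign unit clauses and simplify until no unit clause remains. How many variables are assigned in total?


Unit propagation repeatedly assigns the literal in any unit clause, then simplifies.
Assignments in order: x1 = F, x2 = T, x3 = T, x4 = T.
No further unit clauses remain.
Total variables assigned = 4.

4


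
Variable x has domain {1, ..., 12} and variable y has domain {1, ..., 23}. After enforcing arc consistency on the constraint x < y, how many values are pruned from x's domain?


For the constraint x < y, x needs a supporting value in y's domain.
x can be at most 22 (one less than y's maximum).
Valid x values from domain: 12 out of 12.
Pruned = 12 - 12 = 0.

0


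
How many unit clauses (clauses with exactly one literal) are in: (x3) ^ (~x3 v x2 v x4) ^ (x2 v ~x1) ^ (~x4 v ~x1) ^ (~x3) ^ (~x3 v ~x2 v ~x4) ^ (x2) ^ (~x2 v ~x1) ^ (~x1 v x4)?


A unit clause contains exactly one literal.
Unit clauses found: (x3), (~x3), (x2).
Count = 3.

3


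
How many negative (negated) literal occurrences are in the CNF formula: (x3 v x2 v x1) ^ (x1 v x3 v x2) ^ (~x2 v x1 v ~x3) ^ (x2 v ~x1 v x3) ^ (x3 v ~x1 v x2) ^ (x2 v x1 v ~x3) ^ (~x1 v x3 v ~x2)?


Scan each clause for negated literals.
Clause 1: 0 negative; Clause 2: 0 negative; Clause 3: 2 negative; Clause 4: 1 negative; Clause 5: 1 negative; Clause 6: 1 negative; Clause 7: 2 negative.
Total negative literal occurrences = 7.

7


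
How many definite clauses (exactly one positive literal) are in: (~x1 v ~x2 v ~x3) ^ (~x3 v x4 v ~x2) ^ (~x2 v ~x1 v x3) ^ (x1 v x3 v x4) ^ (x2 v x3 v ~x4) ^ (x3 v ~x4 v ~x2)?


A definite clause has exactly one positive literal.
Clause 1: 0 positive -> not definite
Clause 2: 1 positive -> definite
Clause 3: 1 positive -> definite
Clause 4: 3 positive -> not definite
Clause 5: 2 positive -> not definite
Clause 6: 1 positive -> definite
Definite clause count = 3.

3


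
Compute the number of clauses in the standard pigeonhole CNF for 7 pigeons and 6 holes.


The PHP encoding has two parts:
1) At-least-one-hole clauses: 7 (one per pigeon, each with 6 literals).
2) At-most-one-pigeon-per-hole clauses: 6 holes * C(7,2) = 6 * 21 = 126.
Total clauses = 7 + 126 = 133.

133


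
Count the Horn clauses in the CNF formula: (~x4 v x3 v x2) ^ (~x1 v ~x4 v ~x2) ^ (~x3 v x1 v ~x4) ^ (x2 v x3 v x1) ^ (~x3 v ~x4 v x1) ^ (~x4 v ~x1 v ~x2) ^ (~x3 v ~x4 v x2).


A Horn clause has at most one positive literal.
Clause 1: 2 positive lit(s) -> not Horn
Clause 2: 0 positive lit(s) -> Horn
Clause 3: 1 positive lit(s) -> Horn
Clause 4: 3 positive lit(s) -> not Horn
Clause 5: 1 positive lit(s) -> Horn
Clause 6: 0 positive lit(s) -> Horn
Clause 7: 1 positive lit(s) -> Horn
Total Horn clauses = 5.

5


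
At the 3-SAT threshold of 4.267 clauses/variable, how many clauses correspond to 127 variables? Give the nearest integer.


The 3-SAT phase transition occurs at approximately 4.267 clauses per variable.
m = 4.267 * 127 = 541.909.
Rounded to nearest integer: 542.

542


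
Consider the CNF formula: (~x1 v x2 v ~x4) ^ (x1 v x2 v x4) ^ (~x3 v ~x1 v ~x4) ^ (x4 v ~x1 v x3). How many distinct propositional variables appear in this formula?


Identify each distinct variable in the formula.
Variables found: x1, x2, x3, x4.
Total distinct variables = 4.

4


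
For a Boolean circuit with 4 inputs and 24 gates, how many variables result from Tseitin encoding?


The Tseitin transformation introduces one auxiliary variable per gate.
Total variables = inputs + gates = 4 + 24 = 28.

28


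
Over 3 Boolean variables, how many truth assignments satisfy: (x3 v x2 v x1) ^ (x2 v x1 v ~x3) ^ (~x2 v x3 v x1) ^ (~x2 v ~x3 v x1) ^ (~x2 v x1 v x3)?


Enumerate all 8 truth assignments over 3 variables.
Test each against every clause.
Satisfying assignments found: 4.

4


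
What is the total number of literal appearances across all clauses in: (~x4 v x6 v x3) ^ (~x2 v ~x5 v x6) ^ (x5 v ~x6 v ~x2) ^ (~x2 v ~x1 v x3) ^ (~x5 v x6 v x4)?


Clause lengths: 3, 3, 3, 3, 3.
Sum = 3 + 3 + 3 + 3 + 3 = 15.

15


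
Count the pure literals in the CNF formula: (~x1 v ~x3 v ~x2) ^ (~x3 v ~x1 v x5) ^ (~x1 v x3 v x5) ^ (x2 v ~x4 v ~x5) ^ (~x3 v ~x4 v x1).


A pure literal appears in only one polarity across all clauses.
Pure literals: x4 (negative only).
Count = 1.

1


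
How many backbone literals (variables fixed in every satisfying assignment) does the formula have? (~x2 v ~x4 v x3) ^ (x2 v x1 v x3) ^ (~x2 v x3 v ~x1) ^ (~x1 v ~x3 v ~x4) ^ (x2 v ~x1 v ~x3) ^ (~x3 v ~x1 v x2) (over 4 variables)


Find all satisfying assignments: 8 model(s).
Check which variables have the same value in every model.
No variable is fixed across all models.
Backbone size = 0.

0


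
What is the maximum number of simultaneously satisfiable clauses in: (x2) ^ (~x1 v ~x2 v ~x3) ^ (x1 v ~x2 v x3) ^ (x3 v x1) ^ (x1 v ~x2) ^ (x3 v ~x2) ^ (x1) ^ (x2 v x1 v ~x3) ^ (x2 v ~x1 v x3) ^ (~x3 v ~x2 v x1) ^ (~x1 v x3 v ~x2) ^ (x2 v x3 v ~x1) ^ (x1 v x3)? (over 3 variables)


Enumerate all 8 truth assignments.
For each, count how many of the 13 clauses are satisfied.
The formula is not fully satisfiable, so the maximum is below 13.
Maximum simultaneously satisfiable clauses = 12.

12


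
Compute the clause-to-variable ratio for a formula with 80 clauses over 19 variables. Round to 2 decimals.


Clause-to-variable ratio = clauses / variables.
80 / 19 = 4.21.

4.21


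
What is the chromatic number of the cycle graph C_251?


An odd cycle cannot be 2-colored: alternating two colors around the cycle returns to the start with a conflict.
Since 251 is odd, three colors are required (and three suffice).
Chromatic number = 3.

3


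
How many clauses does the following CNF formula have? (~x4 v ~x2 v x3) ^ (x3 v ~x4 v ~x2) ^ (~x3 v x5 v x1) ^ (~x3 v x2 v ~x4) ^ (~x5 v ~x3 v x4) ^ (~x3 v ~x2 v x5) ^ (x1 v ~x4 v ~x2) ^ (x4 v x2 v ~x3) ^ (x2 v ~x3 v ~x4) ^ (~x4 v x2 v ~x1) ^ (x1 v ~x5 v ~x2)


Each group enclosed in parentheses joined by ^ is one clause.
Counting the conjuncts: 11 clauses.

11


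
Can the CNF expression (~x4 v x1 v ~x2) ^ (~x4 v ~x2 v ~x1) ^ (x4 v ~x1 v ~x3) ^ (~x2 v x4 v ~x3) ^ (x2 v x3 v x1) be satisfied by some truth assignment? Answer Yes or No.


Check all 16 possible truth assignments.
Number of satisfying assignments found: 7.
The formula is satisfiable.

Yes


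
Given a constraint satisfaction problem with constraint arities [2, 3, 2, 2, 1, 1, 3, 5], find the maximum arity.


The arities are: 2, 3, 2, 2, 1, 1, 3, 5.
Scan for the maximum value.
Maximum arity = 5.

5


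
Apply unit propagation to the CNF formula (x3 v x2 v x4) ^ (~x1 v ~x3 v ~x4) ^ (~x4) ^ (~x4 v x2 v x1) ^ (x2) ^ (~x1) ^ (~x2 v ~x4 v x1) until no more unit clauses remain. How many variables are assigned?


Unit propagation repeatedly assigns the literal in any unit clause, then simplifies.
Assignments in order: x4 = F, x2 = T, x1 = F.
No further unit clauses remain.
Total variables assigned = 3.

3


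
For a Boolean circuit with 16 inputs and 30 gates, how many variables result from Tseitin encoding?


The Tseitin transformation introduces one auxiliary variable per gate.
Total variables = inputs + gates = 16 + 30 = 46.

46


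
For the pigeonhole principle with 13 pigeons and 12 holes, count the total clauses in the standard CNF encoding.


The PHP encoding has two parts:
1) At-least-one-hole clauses: 13 (one per pigeon, each with 12 literals).
2) At-most-one-pigeon-per-hole clauses: 12 holes * C(13,2) = 12 * 78 = 936.
Total clauses = 13 + 936 = 949.

949


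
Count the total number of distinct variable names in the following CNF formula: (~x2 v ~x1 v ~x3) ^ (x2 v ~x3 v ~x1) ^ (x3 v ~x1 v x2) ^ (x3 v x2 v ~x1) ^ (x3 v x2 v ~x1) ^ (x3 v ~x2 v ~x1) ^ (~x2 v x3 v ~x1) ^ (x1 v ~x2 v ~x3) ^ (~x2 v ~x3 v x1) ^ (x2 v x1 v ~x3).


Identify each distinct variable in the formula.
Variables found: x1, x2, x3.
Total distinct variables = 3.

3


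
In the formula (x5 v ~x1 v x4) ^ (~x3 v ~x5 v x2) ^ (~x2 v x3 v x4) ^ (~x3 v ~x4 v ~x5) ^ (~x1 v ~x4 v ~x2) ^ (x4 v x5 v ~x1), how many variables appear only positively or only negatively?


A pure literal appears in only one polarity across all clauses.
Pure literals: x1 (negative only).
Count = 1.

1


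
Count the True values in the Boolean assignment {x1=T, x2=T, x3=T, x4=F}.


The weight is the number of variables assigned True.
True variables: x1, x2, x3.
Weight = 3.

3


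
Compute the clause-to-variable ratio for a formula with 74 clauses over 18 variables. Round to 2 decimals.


Clause-to-variable ratio = clauses / variables.
74 / 18 = 4.11.

4.11


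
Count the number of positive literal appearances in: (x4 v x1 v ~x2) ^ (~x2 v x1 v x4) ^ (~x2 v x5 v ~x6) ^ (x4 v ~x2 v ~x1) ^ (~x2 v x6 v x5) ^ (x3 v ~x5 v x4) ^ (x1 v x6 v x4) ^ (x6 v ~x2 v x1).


Scan each clause for unnegated literals.
Clause 1: 2 positive; Clause 2: 2 positive; Clause 3: 1 positive; Clause 4: 1 positive; Clause 5: 2 positive; Clause 6: 2 positive; Clause 7: 3 positive; Clause 8: 2 positive.
Total positive literal occurrences = 15.

15


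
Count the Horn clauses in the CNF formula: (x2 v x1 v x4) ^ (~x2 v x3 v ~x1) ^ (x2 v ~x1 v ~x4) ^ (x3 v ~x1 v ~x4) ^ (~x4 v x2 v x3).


A Horn clause has at most one positive literal.
Clause 1: 3 positive lit(s) -> not Horn
Clause 2: 1 positive lit(s) -> Horn
Clause 3: 1 positive lit(s) -> Horn
Clause 4: 1 positive lit(s) -> Horn
Clause 5: 2 positive lit(s) -> not Horn
Total Horn clauses = 3.

3


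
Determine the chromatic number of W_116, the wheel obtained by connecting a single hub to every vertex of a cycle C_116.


W_116 consists of the cycle C_116 together with a hub vertex adjacent to every cycle vertex.
The cycle C_116 needs 2 colors (even cycle -> 2).
The hub is adjacent to every cycle vertex, so it must receive a new color distinct from all of them.
Chromatic number = 2 + 1 = 3.

3


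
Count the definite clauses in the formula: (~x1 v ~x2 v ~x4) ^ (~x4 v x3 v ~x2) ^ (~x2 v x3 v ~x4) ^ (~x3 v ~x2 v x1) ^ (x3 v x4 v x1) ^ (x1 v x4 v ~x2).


A definite clause has exactly one positive literal.
Clause 1: 0 positive -> not definite
Clause 2: 1 positive -> definite
Clause 3: 1 positive -> definite
Clause 4: 1 positive -> definite
Clause 5: 3 positive -> not definite
Clause 6: 2 positive -> not definite
Definite clause count = 3.

3


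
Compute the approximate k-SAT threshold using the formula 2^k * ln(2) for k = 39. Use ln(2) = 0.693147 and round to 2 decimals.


Using the asymptotic formula: threshold ~ 2^k * ln(2).
2^39 = 549755813888.
549755813888 * 0.693147 = 381061593129.03.

381061593129.03


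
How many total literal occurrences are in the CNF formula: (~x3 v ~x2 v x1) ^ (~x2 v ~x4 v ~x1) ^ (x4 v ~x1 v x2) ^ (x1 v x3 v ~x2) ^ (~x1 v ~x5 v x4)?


Clause lengths: 3, 3, 3, 3, 3.
Sum = 3 + 3 + 3 + 3 + 3 = 15.

15


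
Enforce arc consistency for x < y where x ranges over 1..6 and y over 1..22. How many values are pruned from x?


For the constraint x < y, x needs a supporting value in y's domain.
x can be at most 21 (one less than y's maximum).
Valid x values from domain: 6 out of 6.
Pruned = 6 - 6 = 0.

0


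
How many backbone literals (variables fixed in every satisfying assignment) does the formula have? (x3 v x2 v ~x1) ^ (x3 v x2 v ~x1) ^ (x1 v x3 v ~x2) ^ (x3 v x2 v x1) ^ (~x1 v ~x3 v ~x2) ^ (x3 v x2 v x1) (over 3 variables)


Find all satisfying assignments: 4 model(s).
Check which variables have the same value in every model.
No variable is fixed across all models.
Backbone size = 0.

0


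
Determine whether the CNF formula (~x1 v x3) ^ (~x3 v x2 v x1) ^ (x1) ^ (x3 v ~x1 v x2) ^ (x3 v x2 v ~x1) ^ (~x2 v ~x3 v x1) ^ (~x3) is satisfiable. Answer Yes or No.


Check all 8 possible truth assignments.
Number of satisfying assignments found: 0.
The formula is unsatisfiable.

No


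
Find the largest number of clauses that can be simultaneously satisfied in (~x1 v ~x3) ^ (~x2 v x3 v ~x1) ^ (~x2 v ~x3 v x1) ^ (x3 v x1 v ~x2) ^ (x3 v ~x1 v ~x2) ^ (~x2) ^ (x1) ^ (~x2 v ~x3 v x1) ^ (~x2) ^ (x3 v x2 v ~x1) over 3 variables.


Enumerate all 8 truth assignments.
For each, count how many of the 10 clauses are satisfied.
The formula is not fully satisfiable, so the maximum is below 10.
Maximum simultaneously satisfiable clauses = 9.

9


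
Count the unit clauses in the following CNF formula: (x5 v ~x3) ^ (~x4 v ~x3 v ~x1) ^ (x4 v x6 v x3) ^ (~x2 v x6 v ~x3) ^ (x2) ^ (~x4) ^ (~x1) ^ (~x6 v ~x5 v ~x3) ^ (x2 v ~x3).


A unit clause contains exactly one literal.
Unit clauses found: (x2), (~x4), (~x1).
Count = 3.

3


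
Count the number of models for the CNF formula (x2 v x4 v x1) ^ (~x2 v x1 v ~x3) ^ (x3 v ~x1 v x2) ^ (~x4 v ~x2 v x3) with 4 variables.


Enumerate all 16 truth assignments over 4 variables.
Test each against every clause.
Satisfying assignments found: 8.

8


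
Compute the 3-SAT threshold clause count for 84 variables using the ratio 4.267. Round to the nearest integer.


The 3-SAT phase transition occurs at approximately 4.267 clauses per variable.
m = 4.267 * 84 = 358.428.
Rounded to nearest integer: 358.

358


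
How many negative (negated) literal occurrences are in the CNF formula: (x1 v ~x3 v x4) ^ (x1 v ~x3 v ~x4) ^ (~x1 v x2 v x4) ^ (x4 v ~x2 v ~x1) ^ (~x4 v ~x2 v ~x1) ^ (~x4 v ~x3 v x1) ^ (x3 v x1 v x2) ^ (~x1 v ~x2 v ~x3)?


Scan each clause for negated literals.
Clause 1: 1 negative; Clause 2: 2 negative; Clause 3: 1 negative; Clause 4: 2 negative; Clause 5: 3 negative; Clause 6: 2 negative; Clause 7: 0 negative; Clause 8: 3 negative.
Total negative literal occurrences = 14.

14


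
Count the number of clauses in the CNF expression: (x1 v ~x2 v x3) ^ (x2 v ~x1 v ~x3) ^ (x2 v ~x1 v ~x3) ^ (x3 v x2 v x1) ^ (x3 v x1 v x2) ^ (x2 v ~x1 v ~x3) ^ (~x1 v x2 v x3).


Each group enclosed in parentheses joined by ^ is one clause.
Counting the conjuncts: 7 clauses.

7


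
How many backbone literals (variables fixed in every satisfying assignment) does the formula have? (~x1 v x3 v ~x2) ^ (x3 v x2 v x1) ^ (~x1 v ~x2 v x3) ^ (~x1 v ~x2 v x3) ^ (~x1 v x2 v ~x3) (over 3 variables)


Find all satisfying assignments: 5 model(s).
Check which variables have the same value in every model.
No variable is fixed across all models.
Backbone size = 0.

0


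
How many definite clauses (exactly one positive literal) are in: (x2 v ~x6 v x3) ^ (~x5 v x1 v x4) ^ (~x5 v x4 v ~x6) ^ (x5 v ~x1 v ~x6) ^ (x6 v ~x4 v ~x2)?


A definite clause has exactly one positive literal.
Clause 1: 2 positive -> not definite
Clause 2: 2 positive -> not definite
Clause 3: 1 positive -> definite
Clause 4: 1 positive -> definite
Clause 5: 1 positive -> definite
Definite clause count = 3.

3


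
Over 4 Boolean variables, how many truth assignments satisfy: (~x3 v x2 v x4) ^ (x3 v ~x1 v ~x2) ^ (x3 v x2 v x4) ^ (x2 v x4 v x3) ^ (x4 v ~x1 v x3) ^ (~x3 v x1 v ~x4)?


Enumerate all 16 truth assignments over 4 variables.
Test each against every clause.
Satisfying assignments found: 8.

8


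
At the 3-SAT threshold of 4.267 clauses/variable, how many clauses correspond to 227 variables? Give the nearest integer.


The 3-SAT phase transition occurs at approximately 4.267 clauses per variable.
m = 4.267 * 227 = 968.609.
Rounded to nearest integer: 969.

969


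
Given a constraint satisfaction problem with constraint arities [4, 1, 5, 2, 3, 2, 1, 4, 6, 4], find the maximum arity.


The arities are: 4, 1, 5, 2, 3, 2, 1, 4, 6, 4.
Scan for the maximum value.
Maximum arity = 6.

6


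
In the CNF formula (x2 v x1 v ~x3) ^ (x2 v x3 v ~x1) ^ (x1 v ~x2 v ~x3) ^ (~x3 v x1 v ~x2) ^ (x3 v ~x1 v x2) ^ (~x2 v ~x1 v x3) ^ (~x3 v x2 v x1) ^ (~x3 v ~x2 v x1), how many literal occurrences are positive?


Scan each clause for unnegated literals.
Clause 1: 2 positive; Clause 2: 2 positive; Clause 3: 1 positive; Clause 4: 1 positive; Clause 5: 2 positive; Clause 6: 1 positive; Clause 7: 2 positive; Clause 8: 1 positive.
Total positive literal occurrences = 12.

12


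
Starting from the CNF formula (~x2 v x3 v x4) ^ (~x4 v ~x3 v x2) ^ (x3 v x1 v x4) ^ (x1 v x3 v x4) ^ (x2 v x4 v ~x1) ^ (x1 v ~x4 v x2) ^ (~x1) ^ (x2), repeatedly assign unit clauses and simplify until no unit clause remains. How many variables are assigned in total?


Unit propagation repeatedly assigns the literal in any unit clause, then simplifies.
Assignments in order: x1 = F, x2 = T.
No further unit clauses remain.
Total variables assigned = 2.

2


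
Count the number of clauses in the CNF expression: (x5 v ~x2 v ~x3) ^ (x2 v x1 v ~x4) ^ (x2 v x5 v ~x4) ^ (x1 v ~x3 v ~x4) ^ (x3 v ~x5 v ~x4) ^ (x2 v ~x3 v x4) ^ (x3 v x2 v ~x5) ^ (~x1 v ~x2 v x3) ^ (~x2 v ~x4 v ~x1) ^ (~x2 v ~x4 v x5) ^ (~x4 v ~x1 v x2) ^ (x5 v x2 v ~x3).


Each group enclosed in parentheses joined by ^ is one clause.
Counting the conjuncts: 12 clauses.

12


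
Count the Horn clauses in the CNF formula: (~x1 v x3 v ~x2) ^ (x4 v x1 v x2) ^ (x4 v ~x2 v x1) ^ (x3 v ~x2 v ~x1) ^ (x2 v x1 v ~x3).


A Horn clause has at most one positive literal.
Clause 1: 1 positive lit(s) -> Horn
Clause 2: 3 positive lit(s) -> not Horn
Clause 3: 2 positive lit(s) -> not Horn
Clause 4: 1 positive lit(s) -> Horn
Clause 5: 2 positive lit(s) -> not Horn
Total Horn clauses = 2.

2


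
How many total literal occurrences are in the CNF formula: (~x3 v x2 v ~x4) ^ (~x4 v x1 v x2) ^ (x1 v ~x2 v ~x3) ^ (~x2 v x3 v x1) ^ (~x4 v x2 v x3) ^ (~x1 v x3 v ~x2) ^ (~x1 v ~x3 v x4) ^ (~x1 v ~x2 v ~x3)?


Clause lengths: 3, 3, 3, 3, 3, 3, 3, 3.
Sum = 3 + 3 + 3 + 3 + 3 + 3 + 3 + 3 = 24.

24


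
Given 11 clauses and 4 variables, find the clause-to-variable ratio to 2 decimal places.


Clause-to-variable ratio = clauses / variables.
11 / 4 = 2.75.

2.75


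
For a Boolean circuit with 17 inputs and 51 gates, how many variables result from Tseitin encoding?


The Tseitin transformation introduces one auxiliary variable per gate.
Total variables = inputs + gates = 17 + 51 = 68.

68


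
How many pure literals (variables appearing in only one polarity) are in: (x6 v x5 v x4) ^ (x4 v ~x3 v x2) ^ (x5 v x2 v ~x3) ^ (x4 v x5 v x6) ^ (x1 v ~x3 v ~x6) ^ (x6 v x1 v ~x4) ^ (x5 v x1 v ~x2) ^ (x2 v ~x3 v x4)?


A pure literal appears in only one polarity across all clauses.
Pure literals: x1 (positive only), x3 (negative only), x5 (positive only).
Count = 3.

3


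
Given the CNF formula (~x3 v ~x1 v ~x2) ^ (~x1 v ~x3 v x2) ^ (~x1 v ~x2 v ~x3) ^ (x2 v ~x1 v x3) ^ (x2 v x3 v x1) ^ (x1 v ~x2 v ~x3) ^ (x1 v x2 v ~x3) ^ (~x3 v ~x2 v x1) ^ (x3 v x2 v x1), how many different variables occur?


Identify each distinct variable in the formula.
Variables found: x1, x2, x3.
Total distinct variables = 3.

3


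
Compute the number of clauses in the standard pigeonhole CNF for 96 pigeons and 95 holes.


The PHP encoding has two parts:
1) At-least-one-hole clauses: 96 (one per pigeon, each with 95 literals).
2) At-most-one-pigeon-per-hole clauses: 95 holes * C(96,2) = 95 * 4560 = 433200.
Total clauses = 96 + 433200 = 433296.

433296


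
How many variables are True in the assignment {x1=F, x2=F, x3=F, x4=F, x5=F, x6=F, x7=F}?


The weight is the number of variables assigned True.
True variables: none.
Weight = 0.

0


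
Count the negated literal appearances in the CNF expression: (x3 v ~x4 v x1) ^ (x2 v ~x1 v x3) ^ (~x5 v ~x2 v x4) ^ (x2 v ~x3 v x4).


Scan each clause for negated literals.
Clause 1: 1 negative; Clause 2: 1 negative; Clause 3: 2 negative; Clause 4: 1 negative.
Total negative literal occurrences = 5.

5


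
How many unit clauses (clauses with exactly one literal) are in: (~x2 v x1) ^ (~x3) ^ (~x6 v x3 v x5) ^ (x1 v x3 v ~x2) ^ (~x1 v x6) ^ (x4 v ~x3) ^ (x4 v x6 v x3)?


A unit clause contains exactly one literal.
Unit clauses found: (~x3).
Count = 1.

1


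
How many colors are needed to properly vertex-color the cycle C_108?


A cycle on an even number of vertices is bipartite: alternate two colors around the cycle.
Since 108 is even, two colors suffice, and at least two are needed because the graph has edges.
Chromatic number = 2.

2


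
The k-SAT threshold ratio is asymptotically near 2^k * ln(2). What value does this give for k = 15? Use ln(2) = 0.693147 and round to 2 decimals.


Using the asymptotic formula: threshold ~ 2^k * ln(2).
2^15 = 32768.
32768 * 0.693147 = 22713.04.

22713.04


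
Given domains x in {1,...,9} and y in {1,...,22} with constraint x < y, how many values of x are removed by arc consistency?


For the constraint x < y, x needs a supporting value in y's domain.
x can be at most 21 (one less than y's maximum).
Valid x values from domain: 9 out of 9.
Pruned = 9 - 9 = 0.

0


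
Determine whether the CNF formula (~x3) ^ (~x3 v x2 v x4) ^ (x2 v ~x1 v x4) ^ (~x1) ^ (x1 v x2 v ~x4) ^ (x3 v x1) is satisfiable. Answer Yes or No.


Check all 16 possible truth assignments.
Number of satisfying assignments found: 0.
The formula is unsatisfiable.

No


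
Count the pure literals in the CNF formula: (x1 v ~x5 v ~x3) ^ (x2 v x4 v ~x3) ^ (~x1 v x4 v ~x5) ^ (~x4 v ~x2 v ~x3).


A pure literal appears in only one polarity across all clauses.
Pure literals: x3 (negative only), x5 (negative only).
Count = 2.

2


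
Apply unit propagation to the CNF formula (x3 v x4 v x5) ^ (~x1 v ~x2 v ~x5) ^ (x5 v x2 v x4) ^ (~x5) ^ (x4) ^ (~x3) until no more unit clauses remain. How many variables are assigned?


Unit propagation repeatedly assigns the literal in any unit clause, then simplifies.
Assignments in order: x5 = F, x4 = T, x3 = F.
No further unit clauses remain.
Total variables assigned = 3.

3


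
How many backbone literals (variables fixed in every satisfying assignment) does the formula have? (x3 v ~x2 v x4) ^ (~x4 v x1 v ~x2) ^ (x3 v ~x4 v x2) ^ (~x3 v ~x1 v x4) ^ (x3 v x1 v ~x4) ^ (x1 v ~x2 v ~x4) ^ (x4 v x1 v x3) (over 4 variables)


Find all satisfying assignments: 7 model(s).
Check which variables have the same value in every model.
No variable is fixed across all models.
Backbone size = 0.

0


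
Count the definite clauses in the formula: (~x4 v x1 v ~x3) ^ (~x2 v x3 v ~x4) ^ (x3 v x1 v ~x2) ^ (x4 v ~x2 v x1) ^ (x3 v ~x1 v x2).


A definite clause has exactly one positive literal.
Clause 1: 1 positive -> definite
Clause 2: 1 positive -> definite
Clause 3: 2 positive -> not definite
Clause 4: 2 positive -> not definite
Clause 5: 2 positive -> not definite
Definite clause count = 2.

2


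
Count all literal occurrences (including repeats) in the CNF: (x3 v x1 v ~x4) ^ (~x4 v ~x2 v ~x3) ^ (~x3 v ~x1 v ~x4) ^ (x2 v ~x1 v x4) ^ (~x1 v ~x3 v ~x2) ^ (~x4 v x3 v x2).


Clause lengths: 3, 3, 3, 3, 3, 3.
Sum = 3 + 3 + 3 + 3 + 3 + 3 = 18.

18


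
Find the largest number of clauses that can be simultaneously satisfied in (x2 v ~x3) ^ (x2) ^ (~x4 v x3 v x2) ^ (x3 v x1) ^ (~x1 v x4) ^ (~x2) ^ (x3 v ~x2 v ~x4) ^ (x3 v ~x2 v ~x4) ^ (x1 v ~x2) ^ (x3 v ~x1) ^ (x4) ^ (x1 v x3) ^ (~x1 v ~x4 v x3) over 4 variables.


Enumerate all 16 truth assignments.
For each, count how many of the 13 clauses are satisfied.
The formula is not fully satisfiable, so the maximum is below 13.
Maximum simultaneously satisfiable clauses = 12.

12


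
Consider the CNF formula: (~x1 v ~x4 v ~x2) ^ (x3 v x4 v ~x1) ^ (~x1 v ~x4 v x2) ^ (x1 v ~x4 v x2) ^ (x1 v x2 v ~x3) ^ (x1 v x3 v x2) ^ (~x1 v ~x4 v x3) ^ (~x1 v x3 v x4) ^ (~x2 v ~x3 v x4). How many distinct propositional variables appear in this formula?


Identify each distinct variable in the formula.
Variables found: x1, x2, x3, x4.
Total distinct variables = 4.

4


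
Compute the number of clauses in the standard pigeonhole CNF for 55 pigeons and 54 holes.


The PHP encoding has two parts:
1) At-least-one-hole clauses: 55 (one per pigeon, each with 54 literals).
2) At-most-one-pigeon-per-hole clauses: 54 holes * C(55,2) = 54 * 1485 = 80190.
Total clauses = 55 + 80190 = 80245.

80245


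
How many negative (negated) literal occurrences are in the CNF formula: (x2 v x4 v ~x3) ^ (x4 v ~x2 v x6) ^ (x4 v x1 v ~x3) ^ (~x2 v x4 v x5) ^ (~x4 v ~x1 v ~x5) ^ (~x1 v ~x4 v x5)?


Scan each clause for negated literals.
Clause 1: 1 negative; Clause 2: 1 negative; Clause 3: 1 negative; Clause 4: 1 negative; Clause 5: 3 negative; Clause 6: 2 negative.
Total negative literal occurrences = 9.

9


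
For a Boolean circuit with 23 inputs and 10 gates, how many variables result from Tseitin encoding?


The Tseitin transformation introduces one auxiliary variable per gate.
Total variables = inputs + gates = 23 + 10 = 33.

33


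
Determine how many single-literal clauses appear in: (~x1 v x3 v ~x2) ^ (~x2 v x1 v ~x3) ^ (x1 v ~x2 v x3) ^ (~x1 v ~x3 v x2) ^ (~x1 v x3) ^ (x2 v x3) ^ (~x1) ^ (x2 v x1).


A unit clause contains exactly one literal.
Unit clauses found: (~x1).
Count = 1.

1


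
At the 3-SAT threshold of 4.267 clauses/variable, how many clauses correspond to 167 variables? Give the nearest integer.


The 3-SAT phase transition occurs at approximately 4.267 clauses per variable.
m = 4.267 * 167 = 712.589.
Rounded to nearest integer: 713.

713


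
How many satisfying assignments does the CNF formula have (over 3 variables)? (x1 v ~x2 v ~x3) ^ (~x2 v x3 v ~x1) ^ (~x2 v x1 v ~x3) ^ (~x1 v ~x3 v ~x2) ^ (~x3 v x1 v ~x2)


Enumerate all 8 truth assignments over 3 variables.
Test each against every clause.
Satisfying assignments found: 5.

5


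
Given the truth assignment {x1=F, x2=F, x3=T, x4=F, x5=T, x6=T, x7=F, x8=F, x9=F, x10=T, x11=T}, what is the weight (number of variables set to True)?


The weight is the number of variables assigned True.
True variables: x3, x5, x6, x10, x11.
Weight = 5.

5


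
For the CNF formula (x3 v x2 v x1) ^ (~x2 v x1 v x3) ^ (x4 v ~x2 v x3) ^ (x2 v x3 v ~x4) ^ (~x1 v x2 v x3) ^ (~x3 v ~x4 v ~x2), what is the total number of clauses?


Each group enclosed in parentheses joined by ^ is one clause.
Counting the conjuncts: 6 clauses.

6


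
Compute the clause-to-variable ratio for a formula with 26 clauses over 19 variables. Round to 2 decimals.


Clause-to-variable ratio = clauses / variables.
26 / 19 = 1.37.

1.37


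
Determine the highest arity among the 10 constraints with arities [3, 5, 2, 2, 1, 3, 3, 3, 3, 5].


The arities are: 3, 5, 2, 2, 1, 3, 3, 3, 3, 5.
Scan for the maximum value.
Maximum arity = 5.

5


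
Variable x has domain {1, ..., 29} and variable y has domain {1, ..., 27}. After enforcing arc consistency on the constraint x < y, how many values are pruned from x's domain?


For the constraint x < y, x needs a supporting value in y's domain.
x can be at most 26 (one less than y's maximum).
Valid x values from domain: 26 out of 29.
Pruned = 29 - 26 = 3.

3


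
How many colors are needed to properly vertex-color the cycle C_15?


An odd cycle cannot be 2-colored: alternating two colors around the cycle returns to the start with a conflict.
Since 15 is odd, three colors are required (and three suffice).
Chromatic number = 3.

3


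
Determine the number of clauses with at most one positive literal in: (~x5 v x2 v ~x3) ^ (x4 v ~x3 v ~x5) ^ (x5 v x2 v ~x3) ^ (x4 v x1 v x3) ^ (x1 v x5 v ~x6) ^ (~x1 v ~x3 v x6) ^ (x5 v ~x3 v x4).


A Horn clause has at most one positive literal.
Clause 1: 1 positive lit(s) -> Horn
Clause 2: 1 positive lit(s) -> Horn
Clause 3: 2 positive lit(s) -> not Horn
Clause 4: 3 positive lit(s) -> not Horn
Clause 5: 2 positive lit(s) -> not Horn
Clause 6: 1 positive lit(s) -> Horn
Clause 7: 2 positive lit(s) -> not Horn
Total Horn clauses = 3.

3


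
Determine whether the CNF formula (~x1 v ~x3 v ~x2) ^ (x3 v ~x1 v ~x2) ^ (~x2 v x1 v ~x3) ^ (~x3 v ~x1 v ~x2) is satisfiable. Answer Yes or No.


Check all 8 possible truth assignments.
Number of satisfying assignments found: 5.
The formula is satisfiable.

Yes


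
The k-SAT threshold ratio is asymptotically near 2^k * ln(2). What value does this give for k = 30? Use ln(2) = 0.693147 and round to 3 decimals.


Using the asymptotic formula: threshold ~ 2^k * ln(2).
2^30 = 1073741824.
1073741824 * 0.693147 = 744260924.08.

744260924.08


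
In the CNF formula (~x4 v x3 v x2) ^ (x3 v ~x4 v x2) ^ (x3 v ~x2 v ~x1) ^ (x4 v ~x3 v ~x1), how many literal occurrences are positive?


Scan each clause for unnegated literals.
Clause 1: 2 positive; Clause 2: 2 positive; Clause 3: 1 positive; Clause 4: 1 positive.
Total positive literal occurrences = 6.

6


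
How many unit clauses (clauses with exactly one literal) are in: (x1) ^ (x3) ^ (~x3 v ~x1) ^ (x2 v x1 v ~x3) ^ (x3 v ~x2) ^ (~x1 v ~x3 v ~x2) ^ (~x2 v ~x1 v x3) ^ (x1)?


A unit clause contains exactly one literal.
Unit clauses found: (x1), (x3), (x1).
Count = 3.

3


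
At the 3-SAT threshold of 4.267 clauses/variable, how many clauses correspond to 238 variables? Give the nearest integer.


The 3-SAT phase transition occurs at approximately 4.267 clauses per variable.
m = 4.267 * 238 = 1015.546.
Rounded to nearest integer: 1016.

1016


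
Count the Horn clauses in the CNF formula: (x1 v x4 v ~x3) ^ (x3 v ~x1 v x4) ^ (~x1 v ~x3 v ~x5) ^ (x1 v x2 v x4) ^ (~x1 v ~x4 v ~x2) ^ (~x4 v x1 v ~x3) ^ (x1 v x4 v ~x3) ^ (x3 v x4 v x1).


A Horn clause has at most one positive literal.
Clause 1: 2 positive lit(s) -> not Horn
Clause 2: 2 positive lit(s) -> not Horn
Clause 3: 0 positive lit(s) -> Horn
Clause 4: 3 positive lit(s) -> not Horn
Clause 5: 0 positive lit(s) -> Horn
Clause 6: 1 positive lit(s) -> Horn
Clause 7: 2 positive lit(s) -> not Horn
Clause 8: 3 positive lit(s) -> not Horn
Total Horn clauses = 3.

3


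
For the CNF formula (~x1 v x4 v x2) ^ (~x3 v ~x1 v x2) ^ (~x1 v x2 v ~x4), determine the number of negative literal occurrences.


Scan each clause for negated literals.
Clause 1: 1 negative; Clause 2: 2 negative; Clause 3: 2 negative.
Total negative literal occurrences = 5.

5


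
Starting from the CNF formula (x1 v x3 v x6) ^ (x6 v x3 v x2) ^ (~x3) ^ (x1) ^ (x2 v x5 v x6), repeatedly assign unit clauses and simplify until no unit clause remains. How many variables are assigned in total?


Unit propagation repeatedly assigns the literal in any unit clause, then simplifies.
Assignments in order: x3 = F, x1 = T.
No further unit clauses remain.
Total variables assigned = 2.

2


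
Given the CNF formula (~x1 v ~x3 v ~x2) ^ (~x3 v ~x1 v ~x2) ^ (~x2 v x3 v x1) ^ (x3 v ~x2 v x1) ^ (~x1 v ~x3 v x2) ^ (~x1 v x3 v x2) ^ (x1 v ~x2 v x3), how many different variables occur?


Identify each distinct variable in the formula.
Variables found: x1, x2, x3.
Total distinct variables = 3.

3


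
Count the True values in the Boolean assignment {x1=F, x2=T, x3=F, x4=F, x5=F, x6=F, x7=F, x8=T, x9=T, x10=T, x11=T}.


The weight is the number of variables assigned True.
True variables: x2, x8, x9, x10, x11.
Weight = 5.

5


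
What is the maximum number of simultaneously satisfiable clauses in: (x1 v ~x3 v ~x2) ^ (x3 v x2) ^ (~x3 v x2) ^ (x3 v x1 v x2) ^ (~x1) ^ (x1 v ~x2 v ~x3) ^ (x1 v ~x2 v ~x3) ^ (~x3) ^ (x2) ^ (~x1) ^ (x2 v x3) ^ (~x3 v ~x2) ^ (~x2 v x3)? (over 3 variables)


Enumerate all 8 truth assignments.
For each, count how many of the 13 clauses are satisfied.
The formula is not fully satisfiable, so the maximum is below 13.
Maximum simultaneously satisfiable clauses = 12.

12


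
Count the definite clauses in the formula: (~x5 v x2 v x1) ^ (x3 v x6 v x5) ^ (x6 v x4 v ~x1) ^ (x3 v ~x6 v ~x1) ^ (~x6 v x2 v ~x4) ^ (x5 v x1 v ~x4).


A definite clause has exactly one positive literal.
Clause 1: 2 positive -> not definite
Clause 2: 3 positive -> not definite
Clause 3: 2 positive -> not definite
Clause 4: 1 positive -> definite
Clause 5: 1 positive -> definite
Clause 6: 2 positive -> not definite
Definite clause count = 2.

2
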